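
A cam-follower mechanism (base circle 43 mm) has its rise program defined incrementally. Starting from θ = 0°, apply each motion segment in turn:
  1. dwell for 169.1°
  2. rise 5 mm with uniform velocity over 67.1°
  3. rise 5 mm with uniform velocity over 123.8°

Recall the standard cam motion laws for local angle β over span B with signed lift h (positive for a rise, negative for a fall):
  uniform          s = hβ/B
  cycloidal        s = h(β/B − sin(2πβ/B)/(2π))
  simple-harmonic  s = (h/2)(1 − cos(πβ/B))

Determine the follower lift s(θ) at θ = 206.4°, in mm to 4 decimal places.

seg 1 [0°–169.1°] dwell: s stays 0.0000
seg 2 [169.1°–236.2°] uniform, h=5: θ=206.4° here. β=37.3, B=67.1. 5·37.3/67.1 = 2.7794 → s = 2.7794

2.7794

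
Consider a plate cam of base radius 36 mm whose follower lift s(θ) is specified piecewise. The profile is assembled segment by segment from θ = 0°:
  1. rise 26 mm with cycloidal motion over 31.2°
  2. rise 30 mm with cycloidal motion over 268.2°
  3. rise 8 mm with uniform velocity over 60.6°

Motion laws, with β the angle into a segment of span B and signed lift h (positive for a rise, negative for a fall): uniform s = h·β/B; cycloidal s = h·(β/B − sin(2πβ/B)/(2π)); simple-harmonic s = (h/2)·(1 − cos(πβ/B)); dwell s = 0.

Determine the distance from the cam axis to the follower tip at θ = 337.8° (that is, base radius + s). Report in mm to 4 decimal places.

seg 1 [0°–31.2°] cycloidal, h=26: full span → s += 26 → s = 26.0000
seg 2 [31.2°–299.4°] cycloidal, h=30: full span → s += 30 → s = 56.0000
seg 3 [299.4°–360°] uniform, h=8: θ=337.8° here. β=38.4, B=60.6. 8·38.4/60.6 = 5.0693 → s = 61.0693
radial distance = base radius + s = 36 + 61.0693 = 97.0693

97.0693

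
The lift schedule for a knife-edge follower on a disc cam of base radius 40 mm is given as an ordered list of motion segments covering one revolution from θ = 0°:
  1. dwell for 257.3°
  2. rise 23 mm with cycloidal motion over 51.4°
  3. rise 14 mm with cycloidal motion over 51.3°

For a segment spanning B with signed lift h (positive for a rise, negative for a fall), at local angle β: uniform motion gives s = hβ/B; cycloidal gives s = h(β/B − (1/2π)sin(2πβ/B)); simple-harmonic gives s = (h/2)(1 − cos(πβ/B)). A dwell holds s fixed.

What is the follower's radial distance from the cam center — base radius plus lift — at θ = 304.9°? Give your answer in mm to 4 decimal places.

seg 1 [0°–257.3°] dwell: s stays 0.0000
seg 2 [257.3°–308.7°] cycloidal, h=23: θ=304.9° here. β=47.6, B=51.4. 23·(0.9261 − sin(2π·0.9261)/(2π)) = 22.9395 → s = 22.9395
radial distance = base radius + s = 40 + 22.9395 = 62.9395

62.9395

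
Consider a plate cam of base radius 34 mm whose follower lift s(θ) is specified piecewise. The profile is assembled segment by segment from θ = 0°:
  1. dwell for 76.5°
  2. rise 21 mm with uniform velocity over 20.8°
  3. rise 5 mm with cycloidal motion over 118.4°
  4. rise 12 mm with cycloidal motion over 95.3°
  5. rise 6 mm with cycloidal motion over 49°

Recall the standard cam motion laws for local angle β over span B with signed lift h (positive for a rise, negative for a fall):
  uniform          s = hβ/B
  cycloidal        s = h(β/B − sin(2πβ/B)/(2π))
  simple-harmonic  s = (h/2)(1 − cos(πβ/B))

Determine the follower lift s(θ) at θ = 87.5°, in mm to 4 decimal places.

seg 1 [0°–76.5°] dwell: s stays 0.0000
seg 2 [76.5°–97.3°] uniform, h=21: θ=87.5° here. β=11, B=20.8. 21·11/20.8 = 11.1058 → s = 11.1058

11.1058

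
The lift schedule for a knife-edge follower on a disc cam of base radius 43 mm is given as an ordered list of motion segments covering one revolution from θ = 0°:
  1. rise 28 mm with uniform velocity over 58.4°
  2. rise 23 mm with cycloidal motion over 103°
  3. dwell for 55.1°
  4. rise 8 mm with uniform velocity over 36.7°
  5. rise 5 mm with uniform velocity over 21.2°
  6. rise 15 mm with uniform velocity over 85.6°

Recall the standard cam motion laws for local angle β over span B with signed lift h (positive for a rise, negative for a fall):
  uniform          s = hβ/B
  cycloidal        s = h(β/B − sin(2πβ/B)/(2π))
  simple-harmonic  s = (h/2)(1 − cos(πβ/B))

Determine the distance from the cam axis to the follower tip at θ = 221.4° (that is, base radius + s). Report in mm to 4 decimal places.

seg 1 [0°–58.4°] uniform, h=28: full span → s += 28 → s = 28.0000
seg 2 [58.4°–161.4°] cycloidal, h=23: full span → s += 23 → s = 51.0000
seg 3 [161.4°–216.5°] dwell: s stays 51.0000
seg 4 [216.5°–253.2°] uniform, h=8: θ=221.4° here. β=4.9, B=36.7. 8·4.9/36.7 = 1.0681 → s = 52.0681
radial distance = base radius + s = 43 + 52.0681 = 95.0681

95.0681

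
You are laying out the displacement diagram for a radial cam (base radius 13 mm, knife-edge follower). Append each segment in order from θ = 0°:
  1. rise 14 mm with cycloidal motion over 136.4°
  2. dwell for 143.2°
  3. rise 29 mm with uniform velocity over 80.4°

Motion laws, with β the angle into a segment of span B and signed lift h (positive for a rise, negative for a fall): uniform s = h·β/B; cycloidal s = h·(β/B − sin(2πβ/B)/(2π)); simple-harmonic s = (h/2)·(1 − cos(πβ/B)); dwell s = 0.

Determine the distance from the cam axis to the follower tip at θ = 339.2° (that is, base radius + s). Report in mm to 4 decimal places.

seg 1 [0°–136.4°] cycloidal, h=14: full span → s += 14 → s = 14.0000
seg 2 [136.4°–279.6°] dwell: s stays 14.0000
seg 3 [279.6°–360°] uniform, h=29: θ=339.2° here. β=59.6, B=80.4. 29·59.6/80.4 = 21.4975 → s = 35.4975
radial distance = base radius + s = 13 + 35.4975 = 48.4975

48.4975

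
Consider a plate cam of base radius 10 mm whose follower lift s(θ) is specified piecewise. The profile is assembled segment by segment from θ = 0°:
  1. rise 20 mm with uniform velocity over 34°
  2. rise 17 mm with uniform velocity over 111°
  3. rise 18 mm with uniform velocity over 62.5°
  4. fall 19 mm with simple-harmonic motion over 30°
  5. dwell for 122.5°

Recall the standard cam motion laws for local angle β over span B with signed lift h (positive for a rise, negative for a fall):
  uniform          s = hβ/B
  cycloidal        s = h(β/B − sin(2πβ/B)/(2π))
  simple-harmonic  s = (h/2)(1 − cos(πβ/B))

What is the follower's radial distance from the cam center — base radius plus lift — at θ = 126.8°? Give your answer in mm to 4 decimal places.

seg 1 [0°–34°] uniform, h=20: full span → s += 20 → s = 20.0000
seg 2 [34°–145°] uniform, h=17: θ=126.8° here. β=92.8, B=111. 17·92.8/111 = 14.2126 → s = 34.2126
radial distance = base radius + s = 10 + 34.2126 = 44.2126

44.2126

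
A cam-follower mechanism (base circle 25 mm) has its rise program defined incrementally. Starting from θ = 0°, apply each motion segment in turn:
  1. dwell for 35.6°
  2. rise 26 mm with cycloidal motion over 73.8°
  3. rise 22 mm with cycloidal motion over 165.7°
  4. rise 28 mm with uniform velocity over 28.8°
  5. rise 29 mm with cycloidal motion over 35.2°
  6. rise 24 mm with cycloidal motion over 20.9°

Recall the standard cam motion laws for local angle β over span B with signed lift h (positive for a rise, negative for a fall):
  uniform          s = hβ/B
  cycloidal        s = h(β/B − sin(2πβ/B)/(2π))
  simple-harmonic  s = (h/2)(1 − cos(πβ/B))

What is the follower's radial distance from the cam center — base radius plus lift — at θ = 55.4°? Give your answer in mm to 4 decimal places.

seg 1 [0°–35.6°] dwell: s stays 0.0000
seg 2 [35.6°–109.4°] cycloidal, h=26: θ=55.4° here. β=19.8, B=73.8. 26·(0.2683 − sin(2π·0.2683)/(2π)) = 2.8649 → s = 2.8649
radial distance = base radius + s = 25 + 2.8649 = 27.8649

27.8649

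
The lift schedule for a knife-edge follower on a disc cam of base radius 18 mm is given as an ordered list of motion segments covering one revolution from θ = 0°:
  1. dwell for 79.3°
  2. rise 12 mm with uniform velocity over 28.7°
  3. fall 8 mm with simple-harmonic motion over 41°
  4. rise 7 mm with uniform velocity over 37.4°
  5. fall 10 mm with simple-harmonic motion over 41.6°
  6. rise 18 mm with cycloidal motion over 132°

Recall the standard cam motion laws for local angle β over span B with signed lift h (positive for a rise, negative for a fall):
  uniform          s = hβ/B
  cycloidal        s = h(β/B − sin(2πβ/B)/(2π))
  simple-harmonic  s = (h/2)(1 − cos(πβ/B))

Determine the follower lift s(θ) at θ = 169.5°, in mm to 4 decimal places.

seg 1 [0°–79.3°] dwell: s stays 0.0000
seg 2 [79.3°–108°] uniform, h=12: full span → s += 12 → s = 12.0000
seg 3 [108°–149°] simple-harmonic, h=-8: full span → s += -8 → s = 4.0000
seg 4 [149°–186.4°] uniform, h=7: θ=169.5° here. β=20.5, B=37.4. 7·20.5/37.4 = 3.8369 → s = 7.8369

7.8369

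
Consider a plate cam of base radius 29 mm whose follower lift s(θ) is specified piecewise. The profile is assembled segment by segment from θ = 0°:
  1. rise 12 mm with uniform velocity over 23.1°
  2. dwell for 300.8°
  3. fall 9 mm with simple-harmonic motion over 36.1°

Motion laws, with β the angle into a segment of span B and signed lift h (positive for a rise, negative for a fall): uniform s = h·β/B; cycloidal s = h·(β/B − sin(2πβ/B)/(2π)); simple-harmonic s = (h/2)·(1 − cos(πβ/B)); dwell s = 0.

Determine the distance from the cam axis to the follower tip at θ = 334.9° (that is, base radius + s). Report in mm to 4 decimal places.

seg 1 [0°–23.1°] uniform, h=12: full span → s += 12 → s = 12.0000
seg 2 [23.1°–323.9°] dwell: s stays 12.0000
seg 3 [323.9°–360°] simple-harmonic, h=-9: θ=334.9° here. β=11, B=36.1. -9/2·(1 − cos(π·0.3047)) = -1.9091 → s = 10.0909
radial distance = base radius + s = 29 + 10.0909 = 39.0909

39.0909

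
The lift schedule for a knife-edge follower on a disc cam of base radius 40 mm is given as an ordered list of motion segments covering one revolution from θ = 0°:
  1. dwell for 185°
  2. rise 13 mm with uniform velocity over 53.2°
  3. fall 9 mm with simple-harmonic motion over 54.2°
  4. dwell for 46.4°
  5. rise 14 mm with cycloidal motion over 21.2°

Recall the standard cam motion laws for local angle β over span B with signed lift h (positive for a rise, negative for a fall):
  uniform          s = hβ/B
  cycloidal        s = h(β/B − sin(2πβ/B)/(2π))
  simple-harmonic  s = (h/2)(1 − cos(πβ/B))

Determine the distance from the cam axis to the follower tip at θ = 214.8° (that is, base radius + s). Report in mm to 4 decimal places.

seg 1 [0°–185°] dwell: s stays 0.0000
seg 2 [185°–238.2°] uniform, h=13: θ=214.8° here. β=29.8, B=53.2. 13·29.8/53.2 = 7.2820 → s = 7.2820
radial distance = base radius + s = 40 + 7.2820 = 47.2820

47.2820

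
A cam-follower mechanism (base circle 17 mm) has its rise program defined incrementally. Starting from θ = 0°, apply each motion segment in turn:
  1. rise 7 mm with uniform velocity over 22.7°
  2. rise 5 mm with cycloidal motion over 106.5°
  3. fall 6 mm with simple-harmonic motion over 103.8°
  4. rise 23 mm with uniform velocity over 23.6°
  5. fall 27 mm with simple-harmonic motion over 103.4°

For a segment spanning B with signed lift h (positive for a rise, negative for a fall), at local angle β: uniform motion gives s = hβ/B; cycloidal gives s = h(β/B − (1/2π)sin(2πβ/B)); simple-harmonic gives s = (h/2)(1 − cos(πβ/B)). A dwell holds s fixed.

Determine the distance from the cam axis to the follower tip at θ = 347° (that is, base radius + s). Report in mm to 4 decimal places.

seg 1 [0°–22.7°] uniform, h=7: full span → s += 7 → s = 7.0000
seg 2 [22.7°–129.2°] cycloidal, h=5: full span → s += 5 → s = 12.0000
seg 3 [129.2°–233°] simple-harmonic, h=-6: full span → s += -6 → s = 6.0000
seg 4 [233°–256.6°] uniform, h=23: full span → s += 23 → s = 29.0000
seg 5 [256.6°–360°] simple-harmonic, h=-27: θ=347° here. β=90.4, B=103.4. -27/2·(1 − cos(π·0.8743)) = -25.9606 → s = 3.0394
radial distance = base radius + s = 17 + 3.0394 = 20.0394

20.0394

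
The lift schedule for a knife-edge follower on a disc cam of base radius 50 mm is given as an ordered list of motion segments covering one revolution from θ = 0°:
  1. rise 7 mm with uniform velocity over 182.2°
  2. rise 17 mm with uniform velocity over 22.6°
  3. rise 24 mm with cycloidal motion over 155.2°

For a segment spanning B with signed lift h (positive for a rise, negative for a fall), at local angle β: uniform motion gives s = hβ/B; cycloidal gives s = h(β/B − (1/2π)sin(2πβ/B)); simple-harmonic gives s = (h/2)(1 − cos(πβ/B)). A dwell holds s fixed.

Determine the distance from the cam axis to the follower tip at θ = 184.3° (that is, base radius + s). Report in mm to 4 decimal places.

seg 1 [0°–182.2°] uniform, h=7: full span → s += 7 → s = 7.0000
seg 2 [182.2°–204.8°] uniform, h=17: θ=184.3° here. β=2.1, B=22.6. 17·2.1/22.6 = 1.5796 → s = 8.5796
radial distance = base radius + s = 50 + 8.5796 = 58.5796

58.5796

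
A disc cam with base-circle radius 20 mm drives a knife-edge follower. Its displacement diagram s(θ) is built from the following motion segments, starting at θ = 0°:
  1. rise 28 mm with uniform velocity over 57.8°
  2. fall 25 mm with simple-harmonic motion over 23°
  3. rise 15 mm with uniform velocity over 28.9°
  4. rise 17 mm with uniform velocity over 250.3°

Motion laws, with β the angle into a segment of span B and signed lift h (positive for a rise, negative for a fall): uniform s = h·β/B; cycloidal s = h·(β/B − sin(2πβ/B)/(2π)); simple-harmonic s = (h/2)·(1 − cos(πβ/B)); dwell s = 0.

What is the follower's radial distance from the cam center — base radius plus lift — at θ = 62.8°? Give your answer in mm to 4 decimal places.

seg 1 [0°–57.8°] uniform, h=28: full span → s += 28 → s = 28.0000
seg 2 [57.8°–80.8°] simple-harmonic, h=-25: θ=62.8° here. β=5, B=23. -25/2·(1 − cos(π·0.2174)) = -2.8036 → s = 25.1964
radial distance = base radius + s = 20 + 25.1964 = 45.1964

45.1964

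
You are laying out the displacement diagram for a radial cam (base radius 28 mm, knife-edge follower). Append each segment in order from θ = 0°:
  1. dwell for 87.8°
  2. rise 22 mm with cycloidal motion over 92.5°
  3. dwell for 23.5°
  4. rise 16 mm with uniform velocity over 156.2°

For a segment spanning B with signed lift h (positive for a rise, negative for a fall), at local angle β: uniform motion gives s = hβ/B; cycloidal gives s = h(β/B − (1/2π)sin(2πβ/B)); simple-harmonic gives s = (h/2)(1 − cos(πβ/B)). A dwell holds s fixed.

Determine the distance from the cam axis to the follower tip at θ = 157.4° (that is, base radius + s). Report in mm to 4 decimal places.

seg 1 [0°–87.8°] dwell: s stays 0.0000
seg 2 [87.8°–180.3°] cycloidal, h=22: θ=157.4° here. β=69.6, B=92.5. 22·(0.7524 − sin(2π·0.7524)/(2π)) = 20.0545 → s = 20.0545
radial distance = base radius + s = 28 + 20.0545 = 48.0545

48.0545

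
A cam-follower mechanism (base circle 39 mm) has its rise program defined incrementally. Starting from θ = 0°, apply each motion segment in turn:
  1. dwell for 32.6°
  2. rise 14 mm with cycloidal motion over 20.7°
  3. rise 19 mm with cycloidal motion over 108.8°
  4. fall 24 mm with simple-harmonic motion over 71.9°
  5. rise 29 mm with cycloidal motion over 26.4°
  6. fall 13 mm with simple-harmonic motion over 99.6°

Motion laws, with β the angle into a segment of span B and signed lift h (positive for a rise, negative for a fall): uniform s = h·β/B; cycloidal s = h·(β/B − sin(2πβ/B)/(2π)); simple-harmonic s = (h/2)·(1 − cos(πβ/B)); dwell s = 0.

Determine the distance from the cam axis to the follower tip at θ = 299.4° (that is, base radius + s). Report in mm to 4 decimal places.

seg 1 [0°–32.6°] dwell: s stays 0.0000
seg 2 [32.6°–53.3°] cycloidal, h=14: full span → s += 14 → s = 14.0000
seg 3 [53.3°–162.1°] cycloidal, h=19: full span → s += 19 → s = 33.0000
seg 4 [162.1°–234°] simple-harmonic, h=-24: full span → s += -24 → s = 9.0000
seg 5 [234°–260.4°] cycloidal, h=29: full span → s += 29 → s = 38.0000
seg 6 [260.4°–360°] simple-harmonic, h=-13: θ=299.4° here. β=39, B=99.6. -13/2·(1 − cos(π·0.3916)) = -4.3283 → s = 33.6717
radial distance = base radius + s = 39 + 33.6717 = 72.6717

72.6717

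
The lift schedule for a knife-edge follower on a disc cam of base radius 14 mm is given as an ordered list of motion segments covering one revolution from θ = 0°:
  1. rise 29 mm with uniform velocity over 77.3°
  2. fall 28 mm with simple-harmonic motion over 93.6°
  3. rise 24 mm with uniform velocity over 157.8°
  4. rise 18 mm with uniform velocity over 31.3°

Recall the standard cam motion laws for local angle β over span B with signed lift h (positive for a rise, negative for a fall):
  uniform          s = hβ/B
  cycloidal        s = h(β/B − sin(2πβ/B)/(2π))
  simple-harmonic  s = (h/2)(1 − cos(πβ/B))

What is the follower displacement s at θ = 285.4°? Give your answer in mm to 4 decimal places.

seg 1 [0°–77.3°] uniform, h=29: full span → s += 29 → s = 29.0000
seg 2 [77.3°–170.9°] simple-harmonic, h=-28: full span → s += -28 → s = 1.0000
seg 3 [170.9°–328.7°] uniform, h=24: θ=285.4° here. β=114.5, B=157.8. 24·114.5/157.8 = 17.4144 → s = 18.4144

18.4144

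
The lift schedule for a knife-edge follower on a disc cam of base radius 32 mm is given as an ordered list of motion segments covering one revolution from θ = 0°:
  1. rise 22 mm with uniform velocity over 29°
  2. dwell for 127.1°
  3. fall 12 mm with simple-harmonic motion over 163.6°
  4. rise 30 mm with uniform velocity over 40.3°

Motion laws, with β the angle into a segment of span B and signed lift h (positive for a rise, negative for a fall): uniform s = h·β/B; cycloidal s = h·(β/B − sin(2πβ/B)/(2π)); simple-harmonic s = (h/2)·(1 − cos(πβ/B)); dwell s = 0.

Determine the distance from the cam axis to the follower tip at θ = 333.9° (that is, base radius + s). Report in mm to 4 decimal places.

seg 1 [0°–29°] uniform, h=22: full span → s += 22 → s = 22.0000
seg 2 [29°–156.1°] dwell: s stays 22.0000
seg 3 [156.1°–319.7°] simple-harmonic, h=-12: full span → s += -12 → s = 10.0000
seg 4 [319.7°–360°] uniform, h=30: θ=333.9° here. β=14.2, B=40.3. 30·14.2/40.3 = 10.5707 → s = 20.5707
radial distance = base radius + s = 32 + 20.5707 = 52.5707

52.5707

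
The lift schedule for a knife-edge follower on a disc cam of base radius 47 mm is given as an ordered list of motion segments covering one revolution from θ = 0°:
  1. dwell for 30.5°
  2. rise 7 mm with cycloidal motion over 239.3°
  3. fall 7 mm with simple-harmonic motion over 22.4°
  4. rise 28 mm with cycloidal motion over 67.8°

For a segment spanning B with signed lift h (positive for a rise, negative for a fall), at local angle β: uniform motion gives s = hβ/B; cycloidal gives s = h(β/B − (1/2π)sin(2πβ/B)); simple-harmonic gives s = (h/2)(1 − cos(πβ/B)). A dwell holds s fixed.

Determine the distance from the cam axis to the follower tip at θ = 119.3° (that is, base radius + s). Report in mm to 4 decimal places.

seg 1 [0°–30.5°] dwell: s stays 0.0000
seg 2 [30.5°–269.8°] cycloidal, h=7: θ=119.3° here. β=88.8, B=239.3. 7·(0.3711 − sin(2π·0.3711)/(2π)) = 1.7906 → s = 1.7906
radial distance = base radius + s = 47 + 1.7906 = 48.7906

48.7906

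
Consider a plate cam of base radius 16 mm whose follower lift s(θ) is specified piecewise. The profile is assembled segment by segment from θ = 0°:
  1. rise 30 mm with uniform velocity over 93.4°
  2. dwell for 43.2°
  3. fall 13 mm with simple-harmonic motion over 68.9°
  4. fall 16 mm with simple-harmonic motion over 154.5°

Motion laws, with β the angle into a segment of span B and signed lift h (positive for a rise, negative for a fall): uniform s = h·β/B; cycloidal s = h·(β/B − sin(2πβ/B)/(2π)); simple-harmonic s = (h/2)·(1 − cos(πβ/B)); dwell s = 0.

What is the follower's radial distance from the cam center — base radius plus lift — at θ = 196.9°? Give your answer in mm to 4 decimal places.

seg 1 [0°–93.4°] uniform, h=30: full span → s += 30 → s = 30.0000
seg 2 [93.4°–136.6°] dwell: s stays 30.0000
seg 3 [136.6°–205.5°] simple-harmonic, h=-13: θ=196.9° here. β=60.3, B=68.9. -13/2·(1 − cos(π·0.8752)) = -12.5066 → s = 17.4934
radial distance = base radius + s = 16 + 17.4934 = 33.4934

33.4934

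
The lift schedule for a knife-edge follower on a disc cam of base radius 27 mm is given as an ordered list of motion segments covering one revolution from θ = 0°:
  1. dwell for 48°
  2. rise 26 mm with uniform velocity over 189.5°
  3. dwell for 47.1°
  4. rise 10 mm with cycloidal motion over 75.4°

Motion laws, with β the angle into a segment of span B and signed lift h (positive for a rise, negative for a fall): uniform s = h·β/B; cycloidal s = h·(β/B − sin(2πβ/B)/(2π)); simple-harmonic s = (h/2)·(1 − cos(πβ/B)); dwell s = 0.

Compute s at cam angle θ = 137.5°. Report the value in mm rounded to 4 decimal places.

seg 1 [0°–48°] dwell: s stays 0.0000
seg 2 [48°–237.5°] uniform, h=26: θ=137.5° here. β=89.5, B=189.5. 26·89.5/189.5 = 12.2797 → s = 12.2797

12.2797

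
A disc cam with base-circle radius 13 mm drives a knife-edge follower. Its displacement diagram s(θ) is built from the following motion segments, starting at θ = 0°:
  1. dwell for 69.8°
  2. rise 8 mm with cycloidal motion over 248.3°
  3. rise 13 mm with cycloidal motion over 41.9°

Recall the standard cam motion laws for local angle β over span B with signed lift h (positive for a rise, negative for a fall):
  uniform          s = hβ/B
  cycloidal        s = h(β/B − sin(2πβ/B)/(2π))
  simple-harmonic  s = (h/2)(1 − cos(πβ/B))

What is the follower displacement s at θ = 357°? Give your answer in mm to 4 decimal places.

seg 1 [0°–69.8°] dwell: s stays 0.0000
seg 2 [69.8°–318.1°] cycloidal, h=8: full span → s += 8 → s = 8.0000
seg 3 [318.1°–360°] cycloidal, h=13: θ=357° here. β=38.9, B=41.9. 13·(0.9284 − sin(2π·0.9284)/(2π)) = 12.9689 → s = 20.9689

20.9689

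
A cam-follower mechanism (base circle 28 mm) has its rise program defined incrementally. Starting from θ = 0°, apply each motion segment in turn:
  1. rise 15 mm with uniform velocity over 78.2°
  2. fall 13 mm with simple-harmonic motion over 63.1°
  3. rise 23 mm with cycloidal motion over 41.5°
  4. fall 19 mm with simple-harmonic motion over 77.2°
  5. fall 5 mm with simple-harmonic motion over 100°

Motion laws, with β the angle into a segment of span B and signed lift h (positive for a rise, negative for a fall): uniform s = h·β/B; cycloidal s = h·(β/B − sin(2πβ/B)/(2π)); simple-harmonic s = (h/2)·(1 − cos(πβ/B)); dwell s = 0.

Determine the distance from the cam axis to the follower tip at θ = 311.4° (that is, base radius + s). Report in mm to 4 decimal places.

seg 1 [0°–78.2°] uniform, h=15: full span → s += 15 → s = 15.0000
seg 2 [78.2°–141.3°] simple-harmonic, h=-13: full span → s += -13 → s = 2.0000
seg 3 [141.3°–182.8°] cycloidal, h=23: full span → s += 23 → s = 25.0000
seg 4 [182.8°–260°] simple-harmonic, h=-19: full span → s += -19 → s = 6.0000
seg 5 [260°–360°] simple-harmonic, h=-5: θ=311.4° here. β=51.4, B=100. -5/2·(1 − cos(π·0.5140)) = -2.6099 → s = 3.3901
radial distance = base radius + s = 28 + 3.3901 = 31.3901

31.3901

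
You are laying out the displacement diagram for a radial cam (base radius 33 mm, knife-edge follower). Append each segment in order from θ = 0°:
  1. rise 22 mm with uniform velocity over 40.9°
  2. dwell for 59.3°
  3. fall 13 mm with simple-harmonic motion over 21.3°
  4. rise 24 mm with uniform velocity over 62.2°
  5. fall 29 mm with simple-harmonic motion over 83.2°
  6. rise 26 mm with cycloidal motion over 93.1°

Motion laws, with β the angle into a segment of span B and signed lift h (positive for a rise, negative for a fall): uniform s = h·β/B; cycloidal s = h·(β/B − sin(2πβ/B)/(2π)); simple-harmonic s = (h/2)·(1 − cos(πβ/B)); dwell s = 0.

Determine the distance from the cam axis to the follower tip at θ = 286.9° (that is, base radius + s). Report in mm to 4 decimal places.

seg 1 [0°–40.9°] uniform, h=22: full span → s += 22 → s = 22.0000
seg 2 [40.9°–100.2°] dwell: s stays 22.0000
seg 3 [100.2°–121.5°] simple-harmonic, h=-13: full span → s += -13 → s = 9.0000
seg 4 [121.5°–183.7°] uniform, h=24: full span → s += 24 → s = 33.0000
seg 5 [183.7°–266.9°] simple-harmonic, h=-29: full span → s += -29 → s = 4.0000
seg 6 [266.9°–360°] cycloidal, h=26: θ=286.9° here. β=20, B=93.1. 26·(0.2148 − sin(2π·0.2148)/(2π)) = 1.5480 → s = 5.5480
radial distance = base radius + s = 33 + 5.5480 = 38.5480

38.5480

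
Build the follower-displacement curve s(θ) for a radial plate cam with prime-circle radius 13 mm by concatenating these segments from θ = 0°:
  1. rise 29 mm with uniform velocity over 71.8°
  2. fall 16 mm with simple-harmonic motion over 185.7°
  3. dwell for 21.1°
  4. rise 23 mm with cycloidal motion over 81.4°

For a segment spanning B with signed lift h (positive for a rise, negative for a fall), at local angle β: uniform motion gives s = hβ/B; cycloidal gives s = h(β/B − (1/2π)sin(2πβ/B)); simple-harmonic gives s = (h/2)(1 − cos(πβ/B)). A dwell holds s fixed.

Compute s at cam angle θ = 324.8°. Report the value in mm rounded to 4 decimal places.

seg 1 [0°–71.8°] uniform, h=29: full span → s += 29 → s = 29.0000
seg 2 [71.8°–257.5°] simple-harmonic, h=-16: full span → s += -16 → s = 13.0000
seg 3 [257.5°–278.6°] dwell: s stays 13.0000
seg 4 [278.6°–360°] cycloidal, h=23: θ=324.8° here. β=46.2, B=81.4. 23·(0.5676 − sin(2π·0.5676)/(2π)) = 14.5618 → s = 27.5618

27.5618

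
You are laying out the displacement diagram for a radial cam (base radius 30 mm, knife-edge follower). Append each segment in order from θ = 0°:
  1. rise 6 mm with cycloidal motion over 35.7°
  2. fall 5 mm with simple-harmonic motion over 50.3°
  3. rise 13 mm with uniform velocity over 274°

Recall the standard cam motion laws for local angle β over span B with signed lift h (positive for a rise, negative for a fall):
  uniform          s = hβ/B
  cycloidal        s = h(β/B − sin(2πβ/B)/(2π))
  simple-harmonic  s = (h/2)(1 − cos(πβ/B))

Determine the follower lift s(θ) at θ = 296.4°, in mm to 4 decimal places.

seg 1 [0°–35.7°] cycloidal, h=6: full span → s += 6 → s = 6.0000
seg 2 [35.7°–86°] simple-harmonic, h=-5: full span → s += -5 → s = 1.0000
seg 3 [86°–360°] uniform, h=13: θ=296.4° here. β=210.4, B=274. 13·210.4/274 = 9.9825 → s = 10.9825

10.9825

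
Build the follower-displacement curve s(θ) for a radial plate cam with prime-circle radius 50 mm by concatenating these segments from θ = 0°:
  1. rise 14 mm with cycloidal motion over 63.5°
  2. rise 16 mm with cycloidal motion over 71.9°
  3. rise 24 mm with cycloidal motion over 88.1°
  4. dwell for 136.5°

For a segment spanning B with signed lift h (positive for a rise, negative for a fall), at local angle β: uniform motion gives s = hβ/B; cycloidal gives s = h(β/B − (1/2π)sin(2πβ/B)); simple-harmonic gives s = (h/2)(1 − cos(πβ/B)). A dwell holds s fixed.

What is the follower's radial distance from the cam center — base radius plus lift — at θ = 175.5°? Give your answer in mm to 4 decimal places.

seg 1 [0°–63.5°] cycloidal, h=14: full span → s += 14 → s = 14.0000
seg 2 [63.5°–135.4°] cycloidal, h=16: full span → s += 16 → s = 30.0000
seg 3 [135.4°–223.5°] cycloidal, h=24: θ=175.5° here. β=40.1, B=88.1. 24·(0.4552 − sin(2π·0.4552)/(2π)) = 9.8621 → s = 39.8621
radial distance = base radius + s = 50 + 39.8621 = 89.8621

89.8621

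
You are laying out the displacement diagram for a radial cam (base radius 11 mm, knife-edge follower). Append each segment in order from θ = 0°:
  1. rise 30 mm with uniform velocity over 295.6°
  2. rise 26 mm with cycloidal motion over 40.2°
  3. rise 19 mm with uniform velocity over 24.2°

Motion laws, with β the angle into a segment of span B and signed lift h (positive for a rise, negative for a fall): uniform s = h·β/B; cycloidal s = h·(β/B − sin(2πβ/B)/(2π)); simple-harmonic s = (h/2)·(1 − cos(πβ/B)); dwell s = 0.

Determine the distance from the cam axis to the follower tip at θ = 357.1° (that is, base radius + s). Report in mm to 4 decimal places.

seg 1 [0°–295.6°] uniform, h=30: full span → s += 30 → s = 30.0000
seg 2 [295.6°–335.8°] cycloidal, h=26: full span → s += 26 → s = 56.0000
seg 3 [335.8°–360°] uniform, h=19: θ=357.1° here. β=21.3, B=24.2. 19·21.3/24.2 = 16.7231 → s = 72.7231
radial distance = base radius + s = 11 + 72.7231 = 83.7231

83.7231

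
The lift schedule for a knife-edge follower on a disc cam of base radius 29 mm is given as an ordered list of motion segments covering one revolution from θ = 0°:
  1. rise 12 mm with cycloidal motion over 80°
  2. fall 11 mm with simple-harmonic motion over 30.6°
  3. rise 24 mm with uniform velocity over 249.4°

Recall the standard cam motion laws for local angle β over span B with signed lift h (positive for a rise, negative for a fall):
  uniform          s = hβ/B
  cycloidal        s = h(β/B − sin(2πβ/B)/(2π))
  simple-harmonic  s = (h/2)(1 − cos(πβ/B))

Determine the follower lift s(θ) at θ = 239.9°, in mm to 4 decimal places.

seg 1 [0°–80°] cycloidal, h=12: full span → s += 12 → s = 12.0000
seg 2 [80°–110.6°] simple-harmonic, h=-11: full span → s += -11 → s = 1.0000
seg 3 [110.6°–360°] uniform, h=24: θ=239.9° here. β=129.3, B=249.4. 24·129.3/249.4 = 12.4427 → s = 13.4427

13.4427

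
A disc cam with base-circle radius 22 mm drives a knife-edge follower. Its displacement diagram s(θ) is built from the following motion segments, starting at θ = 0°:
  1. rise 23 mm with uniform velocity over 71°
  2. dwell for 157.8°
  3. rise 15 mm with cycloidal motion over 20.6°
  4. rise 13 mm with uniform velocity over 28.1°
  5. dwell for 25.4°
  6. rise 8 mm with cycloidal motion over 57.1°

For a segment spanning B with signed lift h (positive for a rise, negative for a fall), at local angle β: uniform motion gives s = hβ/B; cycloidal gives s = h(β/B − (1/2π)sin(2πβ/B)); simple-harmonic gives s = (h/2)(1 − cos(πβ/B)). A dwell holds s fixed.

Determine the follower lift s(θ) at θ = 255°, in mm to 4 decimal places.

seg 1 [0°–71°] uniform, h=23: full span → s += 23 → s = 23.0000
seg 2 [71°–228.8°] dwell: s stays 23.0000
seg 3 [228.8°–249.4°] cycloidal, h=15: full span → s += 15 → s = 38.0000
seg 4 [249.4°–277.5°] uniform, h=13: θ=255° here. β=5.6, B=28.1. 13·5.6/28.1 = 2.5907 → s = 40.5907

40.5907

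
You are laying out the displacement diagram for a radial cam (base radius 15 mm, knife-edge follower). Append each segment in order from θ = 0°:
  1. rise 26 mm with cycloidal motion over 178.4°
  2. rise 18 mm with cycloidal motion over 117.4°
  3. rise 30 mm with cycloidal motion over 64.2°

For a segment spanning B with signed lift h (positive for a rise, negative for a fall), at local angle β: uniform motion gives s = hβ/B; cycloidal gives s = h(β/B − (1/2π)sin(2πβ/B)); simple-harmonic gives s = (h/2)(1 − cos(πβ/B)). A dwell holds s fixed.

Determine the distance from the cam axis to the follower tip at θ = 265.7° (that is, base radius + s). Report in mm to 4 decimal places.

seg 1 [0°–178.4°] cycloidal, h=26: full span → s += 26 → s = 26.0000
seg 2 [178.4°–295.8°] cycloidal, h=18: θ=265.7° here. β=87.3, B=117.4. 18·(0.7436 − sin(2π·0.7436)/(2π)) = 16.2475 → s = 42.2475
radial distance = base radius + s = 15 + 42.2475 = 57.2475

57.2475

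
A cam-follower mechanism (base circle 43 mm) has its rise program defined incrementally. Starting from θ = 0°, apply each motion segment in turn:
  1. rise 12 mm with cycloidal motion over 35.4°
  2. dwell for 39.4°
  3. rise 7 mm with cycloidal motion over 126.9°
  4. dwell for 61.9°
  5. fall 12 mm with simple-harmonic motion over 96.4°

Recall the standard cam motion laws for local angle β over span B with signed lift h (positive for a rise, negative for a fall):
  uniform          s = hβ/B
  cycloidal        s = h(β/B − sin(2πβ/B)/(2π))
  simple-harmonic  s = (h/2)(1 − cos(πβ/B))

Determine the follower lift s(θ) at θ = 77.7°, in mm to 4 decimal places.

seg 1 [0°–35.4°] cycloidal, h=12: full span → s += 12 → s = 12.0000
seg 2 [35.4°–74.8°] dwell: s stays 12.0000
seg 3 [74.8°–201.7°] cycloidal, h=7: θ=77.7° here. β=2.9, B=126.9. 7·(0.0229 − sin(2π·0.0229)/(2π)) = 0.0005 → s = 12.0005

12.0005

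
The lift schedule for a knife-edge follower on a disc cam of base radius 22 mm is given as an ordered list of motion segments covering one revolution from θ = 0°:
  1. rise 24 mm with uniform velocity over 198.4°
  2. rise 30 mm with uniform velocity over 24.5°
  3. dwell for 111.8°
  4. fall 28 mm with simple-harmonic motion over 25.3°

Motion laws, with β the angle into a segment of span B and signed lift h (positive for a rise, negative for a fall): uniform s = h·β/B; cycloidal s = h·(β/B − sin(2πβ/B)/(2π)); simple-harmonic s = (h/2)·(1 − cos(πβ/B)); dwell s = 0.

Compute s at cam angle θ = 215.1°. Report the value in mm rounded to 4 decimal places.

seg 1 [0°–198.4°] uniform, h=24: full span → s += 24 → s = 24.0000
seg 2 [198.4°–222.9°] uniform, h=30: θ=215.1° here. β=16.7, B=24.5. 30·16.7/24.5 = 20.4490 → s = 44.4490

44.4490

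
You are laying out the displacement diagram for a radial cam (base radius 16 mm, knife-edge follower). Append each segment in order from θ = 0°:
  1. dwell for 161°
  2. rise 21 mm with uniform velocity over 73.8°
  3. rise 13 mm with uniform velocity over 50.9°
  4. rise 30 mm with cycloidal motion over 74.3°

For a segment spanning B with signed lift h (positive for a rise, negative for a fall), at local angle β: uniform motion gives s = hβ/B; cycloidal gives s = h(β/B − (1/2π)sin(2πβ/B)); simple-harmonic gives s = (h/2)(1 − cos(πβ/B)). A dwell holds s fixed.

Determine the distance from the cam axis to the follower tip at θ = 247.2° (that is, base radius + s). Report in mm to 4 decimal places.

seg 1 [0°–161°] dwell: s stays 0.0000
seg 2 [161°–234.8°] uniform, h=21: full span → s += 21 → s = 21.0000
seg 3 [234.8°–285.7°] uniform, h=13: θ=247.2° here. β=12.4, B=50.9. 13·12.4/50.9 = 3.1670 → s = 24.1670
radial distance = base radius + s = 16 + 24.1670 = 40.1670

40.1670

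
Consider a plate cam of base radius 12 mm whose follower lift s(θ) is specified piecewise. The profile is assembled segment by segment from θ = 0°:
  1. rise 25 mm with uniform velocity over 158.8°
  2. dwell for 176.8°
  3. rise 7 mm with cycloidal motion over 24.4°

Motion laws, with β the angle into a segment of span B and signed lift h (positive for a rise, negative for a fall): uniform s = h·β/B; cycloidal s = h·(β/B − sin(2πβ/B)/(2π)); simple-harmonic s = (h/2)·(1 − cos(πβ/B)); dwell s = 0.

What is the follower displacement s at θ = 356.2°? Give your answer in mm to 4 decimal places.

seg 1 [0°–158.8°] uniform, h=25: full span → s += 25 → s = 25.0000
seg 2 [158.8°–335.6°] dwell: s stays 25.0000
seg 3 [335.6°–360°] cycloidal, h=7: θ=356.2° here. β=20.6, B=24.4. 7·(0.8443 − sin(2π·0.8443)/(2π)) = 6.8342 → s = 31.8342

31.8342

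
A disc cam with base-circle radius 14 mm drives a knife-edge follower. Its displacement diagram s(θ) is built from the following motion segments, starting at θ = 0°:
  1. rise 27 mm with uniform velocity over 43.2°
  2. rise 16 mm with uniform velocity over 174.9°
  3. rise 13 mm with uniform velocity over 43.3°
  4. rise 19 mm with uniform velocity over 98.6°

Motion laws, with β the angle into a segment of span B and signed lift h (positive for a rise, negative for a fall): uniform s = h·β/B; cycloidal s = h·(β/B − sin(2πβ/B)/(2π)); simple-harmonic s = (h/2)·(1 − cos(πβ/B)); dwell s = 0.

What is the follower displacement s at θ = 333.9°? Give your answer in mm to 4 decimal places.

seg 1 [0°–43.2°] uniform, h=27: full span → s += 27 → s = 27.0000
seg 2 [43.2°–218.1°] uniform, h=16: full span → s += 16 → s = 43.0000
seg 3 [218.1°–261.4°] uniform, h=13: full span → s += 13 → s = 56.0000
seg 4 [261.4°–360°] uniform, h=19: θ=333.9° here. β=72.5, B=98.6. 19·72.5/98.6 = 13.9706 → s = 69.9706

69.9706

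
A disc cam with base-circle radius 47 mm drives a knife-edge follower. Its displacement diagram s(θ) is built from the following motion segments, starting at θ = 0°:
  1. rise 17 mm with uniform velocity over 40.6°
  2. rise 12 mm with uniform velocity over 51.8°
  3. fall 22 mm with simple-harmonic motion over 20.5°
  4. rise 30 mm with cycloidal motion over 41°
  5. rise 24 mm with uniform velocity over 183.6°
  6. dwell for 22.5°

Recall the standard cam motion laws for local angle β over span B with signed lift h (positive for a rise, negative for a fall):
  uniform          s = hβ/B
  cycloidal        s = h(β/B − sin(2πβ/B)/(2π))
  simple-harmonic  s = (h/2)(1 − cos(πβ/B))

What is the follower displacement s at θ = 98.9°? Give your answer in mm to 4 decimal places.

seg 1 [0°–40.6°] uniform, h=17: full span → s += 17 → s = 17.0000
seg 2 [40.6°–92.4°] uniform, h=12: full span → s += 12 → s = 29.0000
seg 3 [92.4°–112.9°] simple-harmonic, h=-22: θ=98.9° here. β=6.5, B=20.5. -22/2·(1 − cos(π·0.3171)) = -5.0208 → s = 23.9792

23.9792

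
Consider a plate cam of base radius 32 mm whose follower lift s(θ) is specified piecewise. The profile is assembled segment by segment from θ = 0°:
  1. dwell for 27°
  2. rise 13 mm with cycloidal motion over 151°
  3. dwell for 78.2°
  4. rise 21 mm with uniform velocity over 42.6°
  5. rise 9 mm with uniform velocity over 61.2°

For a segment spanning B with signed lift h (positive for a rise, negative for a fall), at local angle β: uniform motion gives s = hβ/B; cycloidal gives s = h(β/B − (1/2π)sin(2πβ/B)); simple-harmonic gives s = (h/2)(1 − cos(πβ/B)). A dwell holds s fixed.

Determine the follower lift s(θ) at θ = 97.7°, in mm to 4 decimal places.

seg 1 [0°–27°] dwell: s stays 0.0000
seg 2 [27°–178°] cycloidal, h=13: θ=97.7° here. β=70.7, B=151. 13·(0.4682 − sin(2π·0.4682)/(2π)) = 5.6763 → s = 5.6763

5.6763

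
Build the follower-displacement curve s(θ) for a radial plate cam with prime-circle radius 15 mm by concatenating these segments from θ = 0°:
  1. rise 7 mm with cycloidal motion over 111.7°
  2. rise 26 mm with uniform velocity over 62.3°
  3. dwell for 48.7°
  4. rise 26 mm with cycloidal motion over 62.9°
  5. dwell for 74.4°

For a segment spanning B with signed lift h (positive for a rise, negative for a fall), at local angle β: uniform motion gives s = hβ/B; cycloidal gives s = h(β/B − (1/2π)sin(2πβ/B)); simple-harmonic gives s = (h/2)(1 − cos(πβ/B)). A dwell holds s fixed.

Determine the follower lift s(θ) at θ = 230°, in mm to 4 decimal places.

seg 1 [0°–111.7°] cycloidal, h=7: full span → s += 7 → s = 7.0000
seg 2 [111.7°–174°] uniform, h=26: full span → s += 26 → s = 33.0000
seg 3 [174°–222.7°] dwell: s stays 33.0000
seg 4 [222.7°–285.6°] cycloidal, h=26: θ=230° here. β=7.3, B=62.9. 26·(0.1161 − sin(2π·0.1161)/(2π)) = 0.2604 → s = 33.2604

33.2604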